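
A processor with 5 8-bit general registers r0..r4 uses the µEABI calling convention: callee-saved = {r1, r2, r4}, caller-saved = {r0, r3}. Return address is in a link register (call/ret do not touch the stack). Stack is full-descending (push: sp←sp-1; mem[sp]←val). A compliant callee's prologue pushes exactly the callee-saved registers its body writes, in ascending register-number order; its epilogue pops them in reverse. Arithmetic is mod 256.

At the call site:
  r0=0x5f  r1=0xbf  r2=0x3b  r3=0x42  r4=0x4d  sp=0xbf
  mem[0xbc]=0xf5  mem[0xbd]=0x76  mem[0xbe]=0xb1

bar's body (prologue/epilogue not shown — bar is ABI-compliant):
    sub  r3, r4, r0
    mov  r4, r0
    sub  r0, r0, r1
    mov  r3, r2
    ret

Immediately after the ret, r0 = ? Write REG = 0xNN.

REG = 0xa0

prologue: push r4 → mem[0xbe]=0x4d, sp=0xbe
body[0] sub  r3, r4, r0 → r3=0xee
body[1] mov  r4, r0 → r4=0x5f
body[2] sub  r0, r0, r1 → r0=0xa0
body[3] mov  r3, r2 → r3=0x3b
epilogue: pop r4=0x4d, sp=0xbf
r0 is caller-saved → body value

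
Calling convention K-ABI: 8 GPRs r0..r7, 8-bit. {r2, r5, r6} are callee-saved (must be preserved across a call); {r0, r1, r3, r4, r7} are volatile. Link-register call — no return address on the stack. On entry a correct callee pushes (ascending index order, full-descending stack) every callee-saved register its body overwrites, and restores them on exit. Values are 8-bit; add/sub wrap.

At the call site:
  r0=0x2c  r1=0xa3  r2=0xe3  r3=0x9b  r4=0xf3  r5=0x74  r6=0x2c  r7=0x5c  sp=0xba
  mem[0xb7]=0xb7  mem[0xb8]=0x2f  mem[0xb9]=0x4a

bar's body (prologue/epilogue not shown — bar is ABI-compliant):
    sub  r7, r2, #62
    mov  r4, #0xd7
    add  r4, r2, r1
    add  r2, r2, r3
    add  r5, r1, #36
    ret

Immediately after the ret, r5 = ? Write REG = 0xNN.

REG = 0x74

prologue: push r2 -> mem[0xb9]=0xe3, sp=0xb9
prologue: push r5 -> mem[0xb8]=0x74, sp=0xb8
body[0] sub  r7, r2, #62 -> r7=0xa5
body[1] mov  r4, #0xd7 -> r4=0xd7
body[2] add  r4, r2, r1 -> r4=0x86
body[3] add  r2, r2, r3 -> r2=0x7e
body[4] add  r5, r1, #36 -> r5=0xc7
epilogue: pop r5=0x74, sp=0xb9
epilogue: pop r2=0xe3, sp=0xba
r5 is callee-saved -> restored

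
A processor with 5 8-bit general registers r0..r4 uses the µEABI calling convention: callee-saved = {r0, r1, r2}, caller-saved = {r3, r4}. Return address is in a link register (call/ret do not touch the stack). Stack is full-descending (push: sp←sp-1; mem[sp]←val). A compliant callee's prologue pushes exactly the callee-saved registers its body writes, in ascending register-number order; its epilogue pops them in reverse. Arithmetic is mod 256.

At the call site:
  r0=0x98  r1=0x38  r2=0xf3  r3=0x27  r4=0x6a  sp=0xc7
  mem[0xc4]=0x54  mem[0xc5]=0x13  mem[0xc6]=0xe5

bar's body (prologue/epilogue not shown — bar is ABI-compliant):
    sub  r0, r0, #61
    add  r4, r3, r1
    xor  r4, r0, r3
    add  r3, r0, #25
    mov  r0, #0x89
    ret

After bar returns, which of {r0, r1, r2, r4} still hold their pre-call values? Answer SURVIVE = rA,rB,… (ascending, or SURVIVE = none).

SURVIVE = r0,r1,r2

prologue: push r0 -> mem[0xc6]=0x98, sp=0xc6
body[0] sub  r0, r0, #61 -> r0=0x5b
body[1] add  r4, r3, r1 -> r4=0x5f
body[2] xor  r4, r0, r3 -> r4=0x7c
body[3] add  r3, r0, #25 -> r3=0x74
body[4] mov  r0, #0x89 -> r0=0x89
epilogue: pop r0=0x98, sp=0xc7
r0: callee-saved, written=True
r1: callee-saved, written=False
r2: callee-saved, written=False
r4: caller-saved, written=True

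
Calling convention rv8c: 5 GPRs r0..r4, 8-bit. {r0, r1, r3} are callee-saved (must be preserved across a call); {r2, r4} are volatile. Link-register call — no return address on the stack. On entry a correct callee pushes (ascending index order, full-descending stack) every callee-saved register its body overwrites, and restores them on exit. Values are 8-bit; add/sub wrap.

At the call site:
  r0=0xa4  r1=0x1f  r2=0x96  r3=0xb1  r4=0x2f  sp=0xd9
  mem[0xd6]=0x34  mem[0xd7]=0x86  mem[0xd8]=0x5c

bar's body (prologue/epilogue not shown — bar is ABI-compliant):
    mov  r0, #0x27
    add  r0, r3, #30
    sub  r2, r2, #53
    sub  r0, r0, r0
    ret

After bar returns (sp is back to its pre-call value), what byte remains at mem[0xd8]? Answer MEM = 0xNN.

prologue: push r0 → mem[0xd8]=0xa4, sp=0xd8
body[0] mov  r0, #0x27 → r0=0x27
body[1] add  r0, r3, #30 → r0=0xcf
body[2] sub  r2, r2, #53 → r2=0x61
body[3] sub  r0, r0, r0 → r0=0x00
epilogue: pop r0=0xa4, sp=0xd9
prologue pushed ['r0'] at ['0xd8']

MEM = 0xa4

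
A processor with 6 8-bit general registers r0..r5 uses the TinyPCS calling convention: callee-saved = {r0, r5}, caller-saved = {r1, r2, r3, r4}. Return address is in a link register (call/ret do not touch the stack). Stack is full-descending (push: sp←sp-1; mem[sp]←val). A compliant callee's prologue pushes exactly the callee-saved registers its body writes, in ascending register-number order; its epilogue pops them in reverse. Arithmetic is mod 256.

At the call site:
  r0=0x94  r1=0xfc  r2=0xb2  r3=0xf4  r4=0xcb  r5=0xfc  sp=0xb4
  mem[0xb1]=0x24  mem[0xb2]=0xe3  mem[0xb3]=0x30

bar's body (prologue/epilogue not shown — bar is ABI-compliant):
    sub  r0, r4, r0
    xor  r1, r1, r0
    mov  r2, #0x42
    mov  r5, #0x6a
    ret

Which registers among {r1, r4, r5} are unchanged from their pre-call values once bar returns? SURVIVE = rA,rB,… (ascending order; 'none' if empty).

prologue: push r0 → mem[0xb3]=0x94, sp=0xb3
prologue: push r5 → mem[0xb2]=0xfc, sp=0xb2
body[0] sub  r0, r4, r0 → r0=0x37
body[1] xor  r1, r1, r0 → r1=0xcb
body[2] mov  r2, #0x42 → r2=0x42
body[3] mov  r5, #0x6a → r5=0x6a
epilogue: pop r5=0xfc, sp=0xb3
epilogue: pop r0=0x94, sp=0xb4
r1: caller-saved, written=True
r4: caller-saved, written=False
r5: callee-saved, written=True

SURVIVE = r4,r5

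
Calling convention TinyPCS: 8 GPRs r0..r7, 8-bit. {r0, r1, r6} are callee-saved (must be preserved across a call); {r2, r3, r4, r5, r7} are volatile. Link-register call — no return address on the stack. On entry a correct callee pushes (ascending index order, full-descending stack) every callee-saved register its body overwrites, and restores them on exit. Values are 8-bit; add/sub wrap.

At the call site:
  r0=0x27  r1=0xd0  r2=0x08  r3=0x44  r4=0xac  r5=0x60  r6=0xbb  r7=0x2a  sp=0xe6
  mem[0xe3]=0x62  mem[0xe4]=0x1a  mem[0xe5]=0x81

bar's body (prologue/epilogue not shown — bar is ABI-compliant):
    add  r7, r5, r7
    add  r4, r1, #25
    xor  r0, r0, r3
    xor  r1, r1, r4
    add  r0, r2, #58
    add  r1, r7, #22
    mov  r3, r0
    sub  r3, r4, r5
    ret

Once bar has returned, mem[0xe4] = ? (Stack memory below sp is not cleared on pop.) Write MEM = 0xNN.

prologue: push r0 -> mem[0xe5]=0x27, sp=0xe5
prologue: push r1 -> mem[0xe4]=0xd0, sp=0xe4
body[0] add  r7, r5, r7 -> r7=0x8a
body[1] add  r4, r1, #25 -> r4=0xe9
body[2] xor  r0, r0, r3 -> r0=0x63
body[3] xor  r1, r1, r4 -> r1=0x39
body[4] add  r0, r2, #58 -> r0=0x42
body[5] add  r1, r7, #22 -> r1=0xa0
body[6] mov  r3, r0 -> r3=0x42
body[7] sub  r3, r4, r5 -> r3=0x89
epilogue: pop r1=0xd0, sp=0xe5
epilogue: pop r0=0x27, sp=0xe6
prologue pushed ['r0', 'r1'] at ['0xe5', '0xe4']

MEM = 0xd0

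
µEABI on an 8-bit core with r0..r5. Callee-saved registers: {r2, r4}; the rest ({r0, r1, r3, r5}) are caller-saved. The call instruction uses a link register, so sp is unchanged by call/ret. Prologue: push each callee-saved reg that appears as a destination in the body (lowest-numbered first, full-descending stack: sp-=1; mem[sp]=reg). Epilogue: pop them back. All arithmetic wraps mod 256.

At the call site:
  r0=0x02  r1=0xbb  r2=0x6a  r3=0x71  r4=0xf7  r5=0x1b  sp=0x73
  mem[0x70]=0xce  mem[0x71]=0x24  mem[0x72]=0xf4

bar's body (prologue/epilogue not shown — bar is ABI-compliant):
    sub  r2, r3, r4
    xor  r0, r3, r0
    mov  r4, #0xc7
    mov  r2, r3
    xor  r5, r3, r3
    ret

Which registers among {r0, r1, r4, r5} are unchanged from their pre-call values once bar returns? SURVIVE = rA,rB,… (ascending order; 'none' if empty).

SURVIVE = r1,r4

prologue: push r2 → mem[0x72]=0x6a, sp=0x72
prologue: push r4 → mem[0x71]=0xf7, sp=0x71
body[0] sub  r2, r3, r4 → r2=0x7a
body[1] xor  r0, r3, r0 → r0=0x73
body[2] mov  r4, #0xc7 → r4=0xc7
body[3] mov  r2, r3 → r2=0x71
body[4] xor  r5, r3, r3 → r5=0x00
epilogue: pop r4=0xf7, sp=0x72
epilogue: pop r2=0x6a, sp=0x73
r0: caller-saved, written=True
r1: caller-saved, written=False
r4: callee-saved, written=True
r5: caller-saved, written=True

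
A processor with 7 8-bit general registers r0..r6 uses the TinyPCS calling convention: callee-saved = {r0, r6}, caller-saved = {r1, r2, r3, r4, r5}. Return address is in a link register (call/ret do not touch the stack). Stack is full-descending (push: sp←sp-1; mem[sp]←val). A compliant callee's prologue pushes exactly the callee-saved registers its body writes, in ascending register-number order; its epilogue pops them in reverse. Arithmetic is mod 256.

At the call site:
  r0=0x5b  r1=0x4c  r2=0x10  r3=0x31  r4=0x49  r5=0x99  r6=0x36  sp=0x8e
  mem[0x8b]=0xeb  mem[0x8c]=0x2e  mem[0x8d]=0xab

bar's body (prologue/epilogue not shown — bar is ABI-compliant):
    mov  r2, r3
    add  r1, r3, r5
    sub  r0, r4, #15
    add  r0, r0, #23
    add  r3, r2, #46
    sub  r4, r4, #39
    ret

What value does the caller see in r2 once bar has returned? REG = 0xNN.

prologue: push r0 → mem[0x8d]=0x5b, sp=0x8d
body[0] mov  r2, r3 → r2=0x31
body[1] add  r1, r3, r5 → r1=0xca
body[2] sub  r0, r4, #15 → r0=0x3a
body[3] add  r0, r0, #23 → r0=0x51
body[4] add  r3, r2, #46 → r3=0x5f
body[5] sub  r4, r4, #39 → r4=0x22
epilogue: pop r0=0x5b, sp=0x8e
r2 is caller-saved → body value

REG = 0x31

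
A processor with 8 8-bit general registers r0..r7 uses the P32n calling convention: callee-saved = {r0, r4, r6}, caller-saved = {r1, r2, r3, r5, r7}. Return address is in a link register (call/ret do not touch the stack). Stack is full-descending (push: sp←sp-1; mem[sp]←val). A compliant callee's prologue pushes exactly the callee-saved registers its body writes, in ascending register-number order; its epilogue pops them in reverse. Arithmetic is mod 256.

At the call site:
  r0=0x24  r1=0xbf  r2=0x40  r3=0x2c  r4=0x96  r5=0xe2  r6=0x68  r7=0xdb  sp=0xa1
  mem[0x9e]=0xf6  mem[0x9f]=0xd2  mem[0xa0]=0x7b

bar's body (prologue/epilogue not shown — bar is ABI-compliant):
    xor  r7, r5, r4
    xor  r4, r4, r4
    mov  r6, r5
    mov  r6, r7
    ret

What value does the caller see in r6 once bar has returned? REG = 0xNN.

REG = 0x68

prologue: push r4 -> mem[0xa0]=0x96, sp=0xa0
prologue: push r6 -> mem[0x9f]=0x68, sp=0x9f
body[0] xor  r7, r5, r4 -> r7=0x74
body[1] xor  r4, r4, r4 -> r4=0x00
body[2] mov  r6, r5 -> r6=0xe2
body[3] mov  r6, r7 -> r6=0x74
epilogue: pop r6=0x68, sp=0xa0
epilogue: pop r4=0x96, sp=0xa1
r6 is callee-saved -> restored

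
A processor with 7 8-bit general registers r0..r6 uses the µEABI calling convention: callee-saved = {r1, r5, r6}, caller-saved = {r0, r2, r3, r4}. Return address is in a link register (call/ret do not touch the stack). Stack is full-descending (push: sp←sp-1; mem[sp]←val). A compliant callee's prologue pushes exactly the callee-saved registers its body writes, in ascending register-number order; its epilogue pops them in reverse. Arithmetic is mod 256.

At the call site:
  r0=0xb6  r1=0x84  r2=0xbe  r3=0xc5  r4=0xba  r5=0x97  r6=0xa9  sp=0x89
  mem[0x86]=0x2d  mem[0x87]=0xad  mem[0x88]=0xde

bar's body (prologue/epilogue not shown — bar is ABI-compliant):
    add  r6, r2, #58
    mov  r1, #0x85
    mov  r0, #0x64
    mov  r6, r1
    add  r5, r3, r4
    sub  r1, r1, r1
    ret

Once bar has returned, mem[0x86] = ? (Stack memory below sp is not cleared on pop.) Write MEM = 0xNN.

MEM = 0xa9

prologue: push r1 -> mem[0x88]=0x84, sp=0x88
prologue: push r5 -> mem[0x87]=0x97, sp=0x87
prologue: push r6 -> mem[0x86]=0xa9, sp=0x86
body[0] add  r6, r2, #58 -> r6=0xf8
body[1] mov  r1, #0x85 -> r1=0x85
body[2] mov  r0, #0x64 -> r0=0x64
body[3] mov  r6, r1 -> r6=0x85
body[4] add  r5, r3, r4 -> r5=0x7f
body[5] sub  r1, r1, r1 -> r1=0x00
epilogue: pop r6=0xa9, sp=0x87
epilogue: pop r5=0x97, sp=0x88
epilogue: pop r1=0x84, sp=0x89
prologue pushed ['r1', 'r5', 'r6'] at ['0x88', '0x87', '0x86']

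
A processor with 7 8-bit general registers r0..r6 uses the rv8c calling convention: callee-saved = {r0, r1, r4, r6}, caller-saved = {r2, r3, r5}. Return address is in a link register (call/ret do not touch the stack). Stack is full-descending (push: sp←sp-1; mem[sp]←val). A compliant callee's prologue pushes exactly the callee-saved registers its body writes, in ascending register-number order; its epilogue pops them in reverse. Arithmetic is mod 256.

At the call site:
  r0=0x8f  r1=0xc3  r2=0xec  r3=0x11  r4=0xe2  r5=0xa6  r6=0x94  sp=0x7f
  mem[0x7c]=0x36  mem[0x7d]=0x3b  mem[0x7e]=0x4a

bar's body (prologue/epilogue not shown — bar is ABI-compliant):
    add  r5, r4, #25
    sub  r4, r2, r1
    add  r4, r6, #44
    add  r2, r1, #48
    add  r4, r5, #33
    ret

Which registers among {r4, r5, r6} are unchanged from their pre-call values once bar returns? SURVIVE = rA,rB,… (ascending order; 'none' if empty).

prologue: push r4 -> mem[0x7e]=0xe2, sp=0x7e
body[0] add  r5, r4, #25 -> r5=0xfb
body[1] sub  r4, r2, r1 -> r4=0x29
body[2] add  r4, r6, #44 -> r4=0xc0
body[3] add  r2, r1, #48 -> r2=0xf3
body[4] add  r4, r5, #33 -> r4=0x1c
epilogue: pop r4=0xe2, sp=0x7f
r4: callee-saved, written=True
r5: caller-saved, written=True
r6: callee-saved, written=False

SURVIVE = r4,r6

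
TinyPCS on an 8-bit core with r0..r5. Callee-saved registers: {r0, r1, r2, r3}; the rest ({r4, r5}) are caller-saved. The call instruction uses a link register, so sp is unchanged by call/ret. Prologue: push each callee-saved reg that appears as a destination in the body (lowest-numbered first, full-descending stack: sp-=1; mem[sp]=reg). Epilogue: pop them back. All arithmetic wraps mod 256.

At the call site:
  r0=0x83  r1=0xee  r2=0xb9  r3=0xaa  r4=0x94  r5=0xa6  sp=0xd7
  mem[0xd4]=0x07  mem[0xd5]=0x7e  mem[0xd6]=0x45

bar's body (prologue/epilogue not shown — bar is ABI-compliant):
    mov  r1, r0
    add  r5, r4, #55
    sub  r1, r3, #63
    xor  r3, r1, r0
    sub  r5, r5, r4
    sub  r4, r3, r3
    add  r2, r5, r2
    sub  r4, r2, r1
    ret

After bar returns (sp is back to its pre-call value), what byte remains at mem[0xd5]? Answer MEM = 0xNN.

prologue: push r1 -> mem[0xd6]=0xee, sp=0xd6
prologue: push r2 -> mem[0xd5]=0xb9, sp=0xd5
prologue: push r3 -> mem[0xd4]=0xaa, sp=0xd4
body[0] mov  r1, r0 -> r1=0x83
body[1] add  r5, r4, #55 -> r5=0xcb
body[2] sub  r1, r3, #63 -> r1=0x6b
body[3] xor  r3, r1, r0 -> r3=0xe8
body[4] sub  r5, r5, r4 -> r5=0x37
body[5] sub  r4, r3, r3 -> r4=0x00
body[6] add  r2, r5, r2 -> r2=0xf0
body[7] sub  r4, r2, r1 -> r4=0x85
epilogue: pop r3=0xaa, sp=0xd5
epilogue: pop r2=0xb9, sp=0xd6
epilogue: pop r1=0xee, sp=0xd7
prologue pushed ['r1', 'r2', 'r3'] at ['0xd6', '0xd5', '0xd4']

MEM = 0xb9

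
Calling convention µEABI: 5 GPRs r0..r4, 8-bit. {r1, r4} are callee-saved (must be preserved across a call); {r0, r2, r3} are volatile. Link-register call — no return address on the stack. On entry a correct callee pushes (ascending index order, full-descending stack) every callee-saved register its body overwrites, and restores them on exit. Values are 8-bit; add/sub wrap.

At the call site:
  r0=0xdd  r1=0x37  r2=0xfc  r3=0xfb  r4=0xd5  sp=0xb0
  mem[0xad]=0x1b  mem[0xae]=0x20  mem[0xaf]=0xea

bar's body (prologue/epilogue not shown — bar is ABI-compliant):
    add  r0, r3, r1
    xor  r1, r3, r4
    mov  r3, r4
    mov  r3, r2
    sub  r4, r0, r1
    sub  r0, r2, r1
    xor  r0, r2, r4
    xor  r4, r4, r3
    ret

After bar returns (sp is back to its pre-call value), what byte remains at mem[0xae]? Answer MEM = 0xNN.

MEM = 0xd5

prologue: push r1 -> mem[0xaf]=0x37, sp=0xaf
prologue: push r4 -> mem[0xae]=0xd5, sp=0xae
body[0] add  r0, r3, r1 -> r0=0x32
body[1] xor  r1, r3, r4 -> r1=0x2e
body[2] mov  r3, r4 -> r3=0xd5
body[3] mov  r3, r2 -> r3=0xfc
body[4] sub  r4, r0, r1 -> r4=0x04
body[5] sub  r0, r2, r1 -> r0=0xce
body[6] xor  r0, r2, r4 -> r0=0xf8
body[7] xor  r4, r4, r3 -> r4=0xf8
epilogue: pop r4=0xd5, sp=0xaf
epilogue: pop r1=0x37, sp=0xb0
prologue pushed ['r1', 'r4'] at ['0xaf', '0xae']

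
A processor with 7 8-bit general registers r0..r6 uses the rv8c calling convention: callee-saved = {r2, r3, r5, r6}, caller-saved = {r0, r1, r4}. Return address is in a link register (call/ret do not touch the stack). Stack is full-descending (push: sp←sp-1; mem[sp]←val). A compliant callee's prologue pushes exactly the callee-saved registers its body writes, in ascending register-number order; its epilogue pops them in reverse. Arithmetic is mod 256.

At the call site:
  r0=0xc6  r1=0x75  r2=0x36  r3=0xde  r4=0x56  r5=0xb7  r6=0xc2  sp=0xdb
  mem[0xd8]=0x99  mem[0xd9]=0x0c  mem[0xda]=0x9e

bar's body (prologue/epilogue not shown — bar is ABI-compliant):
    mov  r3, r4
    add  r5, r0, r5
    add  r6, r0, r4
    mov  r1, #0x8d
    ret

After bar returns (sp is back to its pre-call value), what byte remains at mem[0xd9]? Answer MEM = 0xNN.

MEM = 0xb7

prologue: push r3 → mem[0xda]=0xde, sp=0xda
prologue: push r5 → mem[0xd9]=0xb7, sp=0xd9
prologue: push r6 → mem[0xd8]=0xc2, sp=0xd8
body[0] mov  r3, r4 → r3=0x56
body[1] add  r5, r0, r5 → r5=0x7d
body[2] add  r6, r0, r4 → r6=0x1c
body[3] mov  r1, #0x8d → r1=0x8d
epilogue: pop r6=0xc2, sp=0xd9
epilogue: pop r5=0xb7, sp=0xda
epilogue: pop r3=0xde, sp=0xdb
prologue pushed ['r3', 'r5', 'r6'] at ['0xda', '0xd9', '0xd8']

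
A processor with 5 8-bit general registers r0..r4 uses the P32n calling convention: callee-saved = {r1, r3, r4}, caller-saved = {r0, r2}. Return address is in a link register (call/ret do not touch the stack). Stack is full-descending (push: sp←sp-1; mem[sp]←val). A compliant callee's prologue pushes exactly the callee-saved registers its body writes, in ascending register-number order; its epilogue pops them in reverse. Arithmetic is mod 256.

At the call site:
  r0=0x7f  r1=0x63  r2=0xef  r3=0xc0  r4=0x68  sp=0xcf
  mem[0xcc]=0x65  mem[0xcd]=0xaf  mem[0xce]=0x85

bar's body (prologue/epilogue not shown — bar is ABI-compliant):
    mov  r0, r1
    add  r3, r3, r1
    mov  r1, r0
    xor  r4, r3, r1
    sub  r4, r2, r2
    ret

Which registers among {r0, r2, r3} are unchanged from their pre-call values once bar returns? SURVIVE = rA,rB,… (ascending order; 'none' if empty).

SURVIVE = r2,r3

prologue: push r1 → mem[0xce]=0x63, sp=0xce
prologue: push r3 → mem[0xcd]=0xc0, sp=0xcd
prologue: push r4 → mem[0xcc]=0x68, sp=0xcc
body[0] mov  r0, r1 → r0=0x63
body[1] add  r3, r3, r1 → r3=0x23
body[2] mov  r1, r0 → r1=0x63
body[3] xor  r4, r3, r1 → r4=0x40
body[4] sub  r4, r2, r2 → r4=0x00
epilogue: pop r4=0x68, sp=0xcd
epilogue: pop r3=0xc0, sp=0xce
epilogue: pop r1=0x63, sp=0xcf
r0: caller-saved, written=True
r2: caller-saved, written=False
r3: callee-saved, written=True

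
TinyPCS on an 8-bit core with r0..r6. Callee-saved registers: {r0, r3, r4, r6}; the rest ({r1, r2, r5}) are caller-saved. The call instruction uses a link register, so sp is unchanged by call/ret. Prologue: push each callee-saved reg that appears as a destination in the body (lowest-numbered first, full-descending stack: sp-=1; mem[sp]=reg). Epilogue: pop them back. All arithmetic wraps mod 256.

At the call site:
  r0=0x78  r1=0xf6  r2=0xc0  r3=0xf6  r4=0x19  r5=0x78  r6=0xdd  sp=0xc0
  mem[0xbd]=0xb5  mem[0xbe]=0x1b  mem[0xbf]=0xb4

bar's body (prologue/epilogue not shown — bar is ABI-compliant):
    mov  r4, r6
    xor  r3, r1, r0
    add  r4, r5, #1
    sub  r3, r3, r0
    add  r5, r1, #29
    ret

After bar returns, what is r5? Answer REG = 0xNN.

prologue: push r3 -> mem[0xbf]=0xf6, sp=0xbf
prologue: push r4 -> mem[0xbe]=0x19, sp=0xbe
body[0] mov  r4, r6 -> r4=0xdd
body[1] xor  r3, r1, r0 -> r3=0x8e
body[2] add  r4, r5, #1 -> r4=0x79
body[3] sub  r3, r3, r0 -> r3=0x16
body[4] add  r5, r1, #29 -> r5=0x13
epilogue: pop r4=0x19, sp=0xbf
epilogue: pop r3=0xf6, sp=0xc0
r5 is caller-saved -> body value

REG = 0x13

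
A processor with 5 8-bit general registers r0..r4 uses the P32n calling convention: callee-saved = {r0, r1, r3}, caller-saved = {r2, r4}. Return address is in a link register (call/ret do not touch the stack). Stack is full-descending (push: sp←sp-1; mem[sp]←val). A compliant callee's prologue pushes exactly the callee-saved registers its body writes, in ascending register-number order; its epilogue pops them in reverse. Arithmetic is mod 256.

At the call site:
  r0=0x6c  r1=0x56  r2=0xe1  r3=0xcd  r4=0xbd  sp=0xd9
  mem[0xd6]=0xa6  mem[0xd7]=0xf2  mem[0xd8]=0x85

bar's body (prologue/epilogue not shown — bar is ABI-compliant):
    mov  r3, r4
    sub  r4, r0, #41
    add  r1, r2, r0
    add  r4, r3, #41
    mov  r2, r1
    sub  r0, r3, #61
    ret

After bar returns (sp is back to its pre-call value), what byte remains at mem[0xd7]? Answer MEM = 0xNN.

MEM = 0x56

prologue: push r0 -> mem[0xd8]=0x6c, sp=0xd8
prologue: push r1 -> mem[0xd7]=0x56, sp=0xd7
prologue: push r3 -> mem[0xd6]=0xcd, sp=0xd6
body[0] mov  r3, r4 -> r3=0xbd
body[1] sub  r4, r0, #41 -> r4=0x43
body[2] add  r1, r2, r0 -> r1=0x4d
body[3] add  r4, r3, #41 -> r4=0xe6
body[4] mov  r2, r1 -> r2=0x4d
body[5] sub  r0, r3, #61 -> r0=0x80
epilogue: pop r3=0xcd, sp=0xd7
epilogue: pop r1=0x56, sp=0xd8
epilogue: pop r0=0x6c, sp=0xd9
prologue pushed ['r0', 'r1', 'r3'] at ['0xd8', '0xd7', '0xd6']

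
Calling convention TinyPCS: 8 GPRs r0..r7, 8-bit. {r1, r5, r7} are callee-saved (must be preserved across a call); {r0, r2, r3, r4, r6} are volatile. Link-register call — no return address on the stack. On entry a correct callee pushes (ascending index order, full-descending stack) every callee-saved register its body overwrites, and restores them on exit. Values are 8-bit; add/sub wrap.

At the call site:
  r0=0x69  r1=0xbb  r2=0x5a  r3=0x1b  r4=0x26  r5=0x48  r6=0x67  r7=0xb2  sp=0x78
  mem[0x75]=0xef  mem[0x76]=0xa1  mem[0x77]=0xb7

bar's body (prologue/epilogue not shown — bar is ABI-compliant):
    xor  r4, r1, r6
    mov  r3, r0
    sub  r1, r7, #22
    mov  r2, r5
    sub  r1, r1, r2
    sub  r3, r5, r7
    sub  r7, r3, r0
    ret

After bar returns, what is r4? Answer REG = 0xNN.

prologue: push r1 -> mem[0x77]=0xbb, sp=0x77
prologue: push r7 -> mem[0x76]=0xb2, sp=0x76
body[0] xor  r4, r1, r6 -> r4=0xdc
body[1] mov  r3, r0 -> r3=0x69
body[2] sub  r1, r7, #22 -> r1=0x9c
body[3] mov  r2, r5 -> r2=0x48
body[4] sub  r1, r1, r2 -> r1=0x54
body[5] sub  r3, r5, r7 -> r3=0x96
body[6] sub  r7, r3, r0 -> r7=0x2d
epilogue: pop r7=0xb2, sp=0x77
epilogue: pop r1=0xbb, sp=0x78
r4 is caller-saved -> body value

REG = 0xdc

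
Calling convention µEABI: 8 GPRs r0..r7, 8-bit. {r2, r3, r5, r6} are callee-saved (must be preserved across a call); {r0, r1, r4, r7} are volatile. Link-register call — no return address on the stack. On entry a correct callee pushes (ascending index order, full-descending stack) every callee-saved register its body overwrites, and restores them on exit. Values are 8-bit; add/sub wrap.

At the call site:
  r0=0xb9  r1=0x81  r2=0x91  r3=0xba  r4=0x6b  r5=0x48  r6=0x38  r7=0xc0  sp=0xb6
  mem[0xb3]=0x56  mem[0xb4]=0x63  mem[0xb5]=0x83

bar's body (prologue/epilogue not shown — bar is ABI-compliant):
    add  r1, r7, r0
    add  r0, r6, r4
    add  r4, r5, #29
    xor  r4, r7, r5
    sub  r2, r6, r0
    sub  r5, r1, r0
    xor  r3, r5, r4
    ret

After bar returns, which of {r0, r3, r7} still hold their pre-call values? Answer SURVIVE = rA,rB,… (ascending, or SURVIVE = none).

prologue: push r2 → mem[0xb5]=0x91, sp=0xb5
prologue: push r3 → mem[0xb4]=0xba, sp=0xb4
prologue: push r5 → mem[0xb3]=0x48, sp=0xb3
body[0] add  r1, r7, r0 → r1=0x79
body[1] add  r0, r6, r4 → r0=0xa3
body[2] add  r4, r5, #29 → r4=0x65
body[3] xor  r4, r7, r5 → r4=0x88
body[4] sub  r2, r6, r0 → r2=0x95
body[5] sub  r5, r1, r0 → r5=0xd6
body[6] xor  r3, r5, r4 → r3=0x5e
epilogue: pop r5=0x48, sp=0xb4
epilogue: pop r3=0xba, sp=0xb5
epilogue: pop r2=0x91, sp=0xb6
r0: caller-saved, written=True
r3: callee-saved, written=True
r7: caller-saved, written=False

SURVIVE = r3,r7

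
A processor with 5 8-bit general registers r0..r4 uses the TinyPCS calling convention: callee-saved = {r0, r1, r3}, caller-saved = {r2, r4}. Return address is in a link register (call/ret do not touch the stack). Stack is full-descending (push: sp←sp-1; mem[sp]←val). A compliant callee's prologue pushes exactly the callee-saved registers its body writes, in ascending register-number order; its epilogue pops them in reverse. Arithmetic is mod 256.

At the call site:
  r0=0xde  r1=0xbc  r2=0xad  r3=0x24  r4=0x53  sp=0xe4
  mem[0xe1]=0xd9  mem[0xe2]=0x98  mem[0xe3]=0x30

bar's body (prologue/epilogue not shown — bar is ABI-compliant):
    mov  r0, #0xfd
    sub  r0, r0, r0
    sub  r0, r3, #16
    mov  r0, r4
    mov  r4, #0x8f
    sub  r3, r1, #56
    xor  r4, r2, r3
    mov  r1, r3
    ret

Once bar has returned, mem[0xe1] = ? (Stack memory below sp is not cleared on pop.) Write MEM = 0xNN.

prologue: push r0 → mem[0xe3]=0xde, sp=0xe3
prologue: push r1 → mem[0xe2]=0xbc, sp=0xe2
prologue: push r3 → mem[0xe1]=0x24, sp=0xe1
body[0] mov  r0, #0xfd → r0=0xfd
body[1] sub  r0, r0, r0 → r0=0x00
body[2] sub  r0, r3, #16 → r0=0x14
body[3] mov  r0, r4 → r0=0x53
body[4] mov  r4, #0x8f → r4=0x8f
body[5] sub  r3, r1, #56 → r3=0x84
body[6] xor  r4, r2, r3 → r4=0x29
body[7] mov  r1, r3 → r1=0x84
epilogue: pop r3=0x24, sp=0xe2
epilogue: pop r1=0xbc, sp=0xe3
epilogue: pop r0=0xde, sp=0xe4
prologue pushed ['r0', 'r1', 'r3'] at ['0xe3', '0xe2', '0xe1']

MEM = 0x24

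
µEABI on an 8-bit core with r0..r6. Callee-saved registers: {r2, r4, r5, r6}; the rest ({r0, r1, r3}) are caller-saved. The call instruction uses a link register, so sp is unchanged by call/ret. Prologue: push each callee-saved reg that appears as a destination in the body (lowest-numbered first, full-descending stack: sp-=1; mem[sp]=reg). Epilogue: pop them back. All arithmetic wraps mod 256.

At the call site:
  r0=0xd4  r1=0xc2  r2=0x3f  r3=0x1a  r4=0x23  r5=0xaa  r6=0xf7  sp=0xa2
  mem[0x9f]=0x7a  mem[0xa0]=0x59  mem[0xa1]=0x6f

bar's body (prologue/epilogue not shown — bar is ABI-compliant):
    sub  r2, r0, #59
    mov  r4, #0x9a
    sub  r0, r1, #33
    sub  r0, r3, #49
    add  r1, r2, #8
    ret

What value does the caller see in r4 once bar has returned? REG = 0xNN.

prologue: push r2 -> mem[0xa1]=0x3f, sp=0xa1
prologue: push r4 -> mem[0xa0]=0x23, sp=0xa0
body[0] sub  r2, r0, #59 -> r2=0x99
body[1] mov  r4, #0x9a -> r4=0x9a
body[2] sub  r0, r1, #33 -> r0=0xa1
body[3] sub  r0, r3, #49 -> r0=0xe9
body[4] add  r1, r2, #8 -> r1=0xa1
epilogue: pop r4=0x23, sp=0xa1
epilogue: pop r2=0x3f, sp=0xa2
r4 is callee-saved -> restored

REG = 0x23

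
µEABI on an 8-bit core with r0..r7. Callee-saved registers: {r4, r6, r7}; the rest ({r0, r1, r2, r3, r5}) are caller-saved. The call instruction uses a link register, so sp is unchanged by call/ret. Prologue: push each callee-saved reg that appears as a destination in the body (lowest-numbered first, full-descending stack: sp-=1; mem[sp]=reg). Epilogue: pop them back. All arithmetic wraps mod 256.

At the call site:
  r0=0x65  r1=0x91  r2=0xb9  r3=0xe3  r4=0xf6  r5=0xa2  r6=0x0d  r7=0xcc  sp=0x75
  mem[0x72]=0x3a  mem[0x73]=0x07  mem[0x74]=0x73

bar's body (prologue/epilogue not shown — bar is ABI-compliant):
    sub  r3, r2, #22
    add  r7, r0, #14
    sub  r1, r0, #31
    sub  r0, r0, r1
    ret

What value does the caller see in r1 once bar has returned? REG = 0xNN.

REG = 0x46

prologue: push r7 -> mem[0x74]=0xcc, sp=0x74
body[0] sub  r3, r2, #22 -> r3=0xa3
body[1] add  r7, r0, #14 -> r7=0x73
body[2] sub  r1, r0, #31 -> r1=0x46
body[3] sub  r0, r0, r1 -> r0=0x1f
epilogue: pop r7=0xcc, sp=0x75
r1 is caller-saved -> body value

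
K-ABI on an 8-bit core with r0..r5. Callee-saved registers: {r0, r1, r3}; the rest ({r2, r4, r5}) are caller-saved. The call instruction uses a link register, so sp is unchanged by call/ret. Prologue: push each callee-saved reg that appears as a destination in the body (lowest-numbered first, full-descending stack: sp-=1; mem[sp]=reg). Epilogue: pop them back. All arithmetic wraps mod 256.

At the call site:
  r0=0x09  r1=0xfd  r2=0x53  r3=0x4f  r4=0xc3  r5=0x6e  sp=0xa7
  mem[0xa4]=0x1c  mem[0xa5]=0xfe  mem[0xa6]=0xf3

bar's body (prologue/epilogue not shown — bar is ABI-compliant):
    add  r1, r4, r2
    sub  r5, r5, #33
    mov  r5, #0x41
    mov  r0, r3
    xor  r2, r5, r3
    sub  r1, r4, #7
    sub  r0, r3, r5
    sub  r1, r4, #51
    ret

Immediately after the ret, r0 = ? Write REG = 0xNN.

prologue: push r0 → mem[0xa6]=0x09, sp=0xa6
prologue: push r1 → mem[0xa5]=0xfd, sp=0xa5
body[0] add  r1, r4, r2 → r1=0x16
body[1] sub  r5, r5, #33 → r5=0x4d
body[2] mov  r5, #0x41 → r5=0x41
body[3] mov  r0, r3 → r0=0x4f
body[4] xor  r2, r5, r3 → r2=0x0e
body[5] sub  r1, r4, #7 → r1=0xbc
body[6] sub  r0, r3, r5 → r0=0x0e
body[7] sub  r1, r4, #51 → r1=0x90
epilogue: pop r1=0xfd, sp=0xa6
epilogue: pop r0=0x09, sp=0xa7
r0 is callee-saved → restored

REG = 0x09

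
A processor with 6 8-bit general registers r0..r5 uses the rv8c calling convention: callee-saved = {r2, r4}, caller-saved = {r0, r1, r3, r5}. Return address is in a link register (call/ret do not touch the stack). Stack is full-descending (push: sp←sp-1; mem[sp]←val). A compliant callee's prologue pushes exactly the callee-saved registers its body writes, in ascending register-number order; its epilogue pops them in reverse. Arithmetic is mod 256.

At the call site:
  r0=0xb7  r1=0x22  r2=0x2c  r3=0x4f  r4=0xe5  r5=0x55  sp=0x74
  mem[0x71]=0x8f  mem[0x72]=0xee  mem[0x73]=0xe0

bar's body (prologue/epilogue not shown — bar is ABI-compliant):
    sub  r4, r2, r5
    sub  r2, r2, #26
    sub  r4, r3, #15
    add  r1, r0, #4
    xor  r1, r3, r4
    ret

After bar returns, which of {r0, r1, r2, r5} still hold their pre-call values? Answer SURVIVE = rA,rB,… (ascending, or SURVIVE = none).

prologue: push r2 -> mem[0x73]=0x2c, sp=0x73
prologue: push r4 -> mem[0x72]=0xe5, sp=0x72
body[0] sub  r4, r2, r5 -> r4=0xd7
body[1] sub  r2, r2, #26 -> r2=0x12
body[2] sub  r4, r3, #15 -> r4=0x40
body[3] add  r1, r0, #4 -> r1=0xbb
body[4] xor  r1, r3, r4 -> r1=0x0f
epilogue: pop r4=0xe5, sp=0x73
epilogue: pop r2=0x2c, sp=0x74
r0: caller-saved, written=False
r1: caller-saved, written=True
r2: callee-saved, written=True
r5: caller-saved, written=False

SURVIVE = r0,r2,r5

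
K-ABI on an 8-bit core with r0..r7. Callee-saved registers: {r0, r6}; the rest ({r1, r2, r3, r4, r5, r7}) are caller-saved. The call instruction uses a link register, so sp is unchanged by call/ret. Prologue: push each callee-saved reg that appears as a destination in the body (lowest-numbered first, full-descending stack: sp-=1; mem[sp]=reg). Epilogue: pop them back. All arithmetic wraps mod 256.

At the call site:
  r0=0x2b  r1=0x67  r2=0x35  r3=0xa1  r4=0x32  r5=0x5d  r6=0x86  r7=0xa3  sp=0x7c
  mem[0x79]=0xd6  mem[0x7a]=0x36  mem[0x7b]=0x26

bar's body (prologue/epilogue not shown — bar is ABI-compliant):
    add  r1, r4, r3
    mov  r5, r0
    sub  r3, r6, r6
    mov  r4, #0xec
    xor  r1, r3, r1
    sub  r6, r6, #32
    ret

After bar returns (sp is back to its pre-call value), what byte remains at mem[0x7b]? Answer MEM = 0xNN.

MEM = 0x86

prologue: push r6 -> mem[0x7b]=0x86, sp=0x7b
body[0] add  r1, r4, r3 -> r1=0xd3
body[1] mov  r5, r0 -> r5=0x2b
body[2] sub  r3, r6, r6 -> r3=0x00
body[3] mov  r4, #0xec -> r4=0xec
body[4] xor  r1, r3, r1 -> r1=0xd3
body[5] sub  r6, r6, #32 -> r6=0x66
epilogue: pop r6=0x86, sp=0x7c
prologue pushed ['r6'] at ['0x7b']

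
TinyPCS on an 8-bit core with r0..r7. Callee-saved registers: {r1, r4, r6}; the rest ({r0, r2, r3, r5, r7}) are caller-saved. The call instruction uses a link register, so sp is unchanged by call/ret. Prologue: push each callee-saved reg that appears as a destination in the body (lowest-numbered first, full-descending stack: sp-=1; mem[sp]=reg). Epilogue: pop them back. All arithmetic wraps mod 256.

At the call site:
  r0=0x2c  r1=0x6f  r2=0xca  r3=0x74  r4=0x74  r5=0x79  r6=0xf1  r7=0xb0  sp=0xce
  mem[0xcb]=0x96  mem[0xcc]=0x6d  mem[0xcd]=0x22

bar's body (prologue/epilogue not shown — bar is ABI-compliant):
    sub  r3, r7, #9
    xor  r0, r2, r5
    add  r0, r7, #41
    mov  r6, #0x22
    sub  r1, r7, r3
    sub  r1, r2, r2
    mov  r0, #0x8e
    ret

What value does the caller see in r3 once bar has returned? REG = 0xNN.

REG = 0xa7

prologue: push r1 → mem[0xcd]=0x6f, sp=0xcd
prologue: push r6 → mem[0xcc]=0xf1, sp=0xcc
body[0] sub  r3, r7, #9 → r3=0xa7
body[1] xor  r0, r2, r5 → r0=0xb3
body[2] add  r0, r7, #41 → r0=0xd9
body[3] mov  r6, #0x22 → r6=0x22
body[4] sub  r1, r7, r3 → r1=0x09
body[5] sub  r1, r2, r2 → r1=0x00
body[6] mov  r0, #0x8e → r0=0x8e
epilogue: pop r6=0xf1, sp=0xcd
epilogue: pop r1=0x6f, sp=0xce
r3 is caller-saved → body value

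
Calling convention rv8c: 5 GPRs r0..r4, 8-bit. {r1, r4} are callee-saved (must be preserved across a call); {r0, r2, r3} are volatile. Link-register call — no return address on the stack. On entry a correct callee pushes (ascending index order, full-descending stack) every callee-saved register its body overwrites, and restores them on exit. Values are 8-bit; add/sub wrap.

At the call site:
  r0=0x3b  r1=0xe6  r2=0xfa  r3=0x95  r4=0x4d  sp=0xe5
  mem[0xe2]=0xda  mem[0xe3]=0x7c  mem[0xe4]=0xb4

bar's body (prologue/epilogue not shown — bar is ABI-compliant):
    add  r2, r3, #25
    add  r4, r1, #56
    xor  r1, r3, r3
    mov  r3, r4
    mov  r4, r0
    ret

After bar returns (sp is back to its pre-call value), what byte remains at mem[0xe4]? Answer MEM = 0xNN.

MEM = 0xe6

prologue: push r1 → mem[0xe4]=0xe6, sp=0xe4
prologue: push r4 → mem[0xe3]=0x4d, sp=0xe3
body[0] add  r2, r3, #25 → r2=0xae
body[1] add  r4, r1, #56 → r4=0x1e
body[2] xor  r1, r3, r3 → r1=0x00
body[3] mov  r3, r4 → r3=0x1e
body[4] mov  r4, r0 → r4=0x3b
epilogue: pop r4=0x4d, sp=0xe4
epilogue: pop r1=0xe6, sp=0xe5
prologue pushed ['r1', 'r4'] at ['0xe4', '0xe3']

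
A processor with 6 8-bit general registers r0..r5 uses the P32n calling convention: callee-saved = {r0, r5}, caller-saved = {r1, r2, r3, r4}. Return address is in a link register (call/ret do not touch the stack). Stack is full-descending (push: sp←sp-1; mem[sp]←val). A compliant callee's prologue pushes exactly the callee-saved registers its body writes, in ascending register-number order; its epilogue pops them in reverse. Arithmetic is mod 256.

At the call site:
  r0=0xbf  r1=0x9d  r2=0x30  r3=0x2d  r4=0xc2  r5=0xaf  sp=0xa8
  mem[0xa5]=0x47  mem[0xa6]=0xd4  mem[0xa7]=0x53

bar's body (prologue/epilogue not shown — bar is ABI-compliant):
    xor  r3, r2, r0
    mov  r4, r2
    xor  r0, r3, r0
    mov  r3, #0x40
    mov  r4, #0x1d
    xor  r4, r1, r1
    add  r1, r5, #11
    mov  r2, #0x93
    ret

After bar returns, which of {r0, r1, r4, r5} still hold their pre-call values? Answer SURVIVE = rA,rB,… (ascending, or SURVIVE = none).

SURVIVE = r0,r5

prologue: push r0 → mem[0xa7]=0xbf, sp=0xa7
body[0] xor  r3, r2, r0 → r3=0x8f
body[1] mov  r4, r2 → r4=0x30
body[2] xor  r0, r3, r0 → r0=0x30
body[3] mov  r3, #0x40 → r3=0x40
body[4] mov  r4, #0x1d → r4=0x1d
body[5] xor  r4, r1, r1 → r4=0x00
body[6] add  r1, r5, #11 → r1=0xba
body[7] mov  r2, #0x93 → r2=0x93
epilogue: pop r0=0xbf, sp=0xa8
r0: callee-saved, written=True
r1: caller-saved, written=True
r4: caller-saved, written=True
r5: callee-saved, written=False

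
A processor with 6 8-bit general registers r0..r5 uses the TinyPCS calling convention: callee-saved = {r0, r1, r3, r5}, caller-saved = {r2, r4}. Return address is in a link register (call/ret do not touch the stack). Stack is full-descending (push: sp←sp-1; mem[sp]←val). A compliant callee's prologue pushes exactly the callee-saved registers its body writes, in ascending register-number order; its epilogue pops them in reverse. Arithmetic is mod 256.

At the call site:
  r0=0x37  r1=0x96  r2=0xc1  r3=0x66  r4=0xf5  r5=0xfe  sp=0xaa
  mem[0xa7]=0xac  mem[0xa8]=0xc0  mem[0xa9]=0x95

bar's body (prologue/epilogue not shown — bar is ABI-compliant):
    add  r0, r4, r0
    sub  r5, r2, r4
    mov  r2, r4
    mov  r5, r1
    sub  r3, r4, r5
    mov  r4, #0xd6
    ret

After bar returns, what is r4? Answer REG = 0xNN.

prologue: push r0 -> mem[0xa9]=0x37, sp=0xa9
prologue: push r3 -> mem[0xa8]=0x66, sp=0xa8
prologue: push r5 -> mem[0xa7]=0xfe, sp=0xa7
body[0] add  r0, r4, r0 -> r0=0x2c
body[1] sub  r5, r2, r4 -> r5=0xcc
body[2] mov  r2, r4 -> r2=0xf5
body[3] mov  r5, r1 -> r5=0x96
body[4] sub  r3, r4, r5 -> r3=0x5f
body[5] mov  r4, #0xd6 -> r4=0xd6
epilogue: pop r5=0xfe, sp=0xa8
epilogue: pop r3=0x66, sp=0xa9
epilogue: pop r0=0x37, sp=0xaa
r4 is caller-saved -> body value

REG = 0xd6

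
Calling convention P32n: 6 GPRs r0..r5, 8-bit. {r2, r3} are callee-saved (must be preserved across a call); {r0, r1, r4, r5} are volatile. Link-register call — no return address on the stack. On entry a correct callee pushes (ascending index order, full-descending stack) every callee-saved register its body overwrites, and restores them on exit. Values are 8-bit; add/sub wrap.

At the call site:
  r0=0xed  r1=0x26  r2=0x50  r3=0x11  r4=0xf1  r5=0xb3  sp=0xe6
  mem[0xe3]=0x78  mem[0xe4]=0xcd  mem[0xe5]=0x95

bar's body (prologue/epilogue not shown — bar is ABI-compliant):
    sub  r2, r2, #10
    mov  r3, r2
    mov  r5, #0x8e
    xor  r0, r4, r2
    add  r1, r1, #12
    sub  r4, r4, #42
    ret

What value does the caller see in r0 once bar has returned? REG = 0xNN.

REG = 0xb7

prologue: push r2 → mem[0xe5]=0x50, sp=0xe5
prologue: push r3 → mem[0xe4]=0x11, sp=0xe4
body[0] sub  r2, r2, #10 → r2=0x46
body[1] mov  r3, r2 → r3=0x46
body[2] mov  r5, #0x8e → r5=0x8e
body[3] xor  r0, r4, r2 → r0=0xb7
body[4] add  r1, r1, #12 → r1=0x32
body[5] sub  r4, r4, #42 → r4=0xc7
epilogue: pop r3=0x11, sp=0xe5
epilogue: pop r2=0x50, sp=0xe6
r0 is caller-saved → body value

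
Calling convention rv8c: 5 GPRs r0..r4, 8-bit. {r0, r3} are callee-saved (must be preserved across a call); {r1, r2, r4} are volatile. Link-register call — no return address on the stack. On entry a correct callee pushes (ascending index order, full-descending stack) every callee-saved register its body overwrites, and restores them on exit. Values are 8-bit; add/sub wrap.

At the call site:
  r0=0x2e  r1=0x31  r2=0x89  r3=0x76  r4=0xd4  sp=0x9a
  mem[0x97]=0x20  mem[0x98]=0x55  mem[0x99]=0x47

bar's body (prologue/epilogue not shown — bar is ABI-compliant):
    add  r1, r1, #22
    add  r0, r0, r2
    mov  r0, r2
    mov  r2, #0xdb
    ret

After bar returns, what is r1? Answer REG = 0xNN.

REG = 0x47

prologue: push r0 → mem[0x99]=0x2e, sp=0x99
body[0] add  r1, r1, #22 → r1=0x47
body[1] add  r0, r0, r2 → r0=0xb7
body[2] mov  r0, r2 → r0=0x89
body[3] mov  r2, #0xdb → r2=0xdb
epilogue: pop r0=0x2e, sp=0x9a
r1 is caller-saved → body value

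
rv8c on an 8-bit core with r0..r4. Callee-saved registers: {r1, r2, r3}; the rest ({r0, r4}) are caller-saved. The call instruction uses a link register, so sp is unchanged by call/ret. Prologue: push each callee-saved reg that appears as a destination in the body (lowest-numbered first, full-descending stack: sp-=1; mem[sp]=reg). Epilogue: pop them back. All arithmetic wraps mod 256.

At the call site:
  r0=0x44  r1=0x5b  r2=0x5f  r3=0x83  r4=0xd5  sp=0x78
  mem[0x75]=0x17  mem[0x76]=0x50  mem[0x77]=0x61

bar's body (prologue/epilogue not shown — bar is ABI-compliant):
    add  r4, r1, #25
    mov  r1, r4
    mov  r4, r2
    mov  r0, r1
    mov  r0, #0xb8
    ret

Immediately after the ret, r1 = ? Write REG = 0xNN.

prologue: push r1 -> mem[0x77]=0x5b, sp=0x77
body[0] add  r4, r1, #25 -> r4=0x74
body[1] mov  r1, r4 -> r1=0x74
body[2] mov  r4, r2 -> r4=0x5f
body[3] mov  r0, r1 -> r0=0x74
body[4] mov  r0, #0xb8 -> r0=0xb8
epilogue: pop r1=0x5b, sp=0x78
r1 is callee-saved -> restored

REG = 0x5b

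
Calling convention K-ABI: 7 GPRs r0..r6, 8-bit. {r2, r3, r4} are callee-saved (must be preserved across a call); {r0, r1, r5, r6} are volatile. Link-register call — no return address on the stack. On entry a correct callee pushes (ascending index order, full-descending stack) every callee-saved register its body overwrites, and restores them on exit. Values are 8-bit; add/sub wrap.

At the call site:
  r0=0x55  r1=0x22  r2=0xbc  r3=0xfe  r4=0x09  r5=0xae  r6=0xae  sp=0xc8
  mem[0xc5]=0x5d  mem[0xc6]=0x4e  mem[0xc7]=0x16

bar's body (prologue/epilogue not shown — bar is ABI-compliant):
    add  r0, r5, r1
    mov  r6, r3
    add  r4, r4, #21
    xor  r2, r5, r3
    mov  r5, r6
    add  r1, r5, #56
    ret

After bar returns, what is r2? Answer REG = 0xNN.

REG = 0xbc

prologue: push r2 -> mem[0xc7]=0xbc, sp=0xc7
prologue: push r4 -> mem[0xc6]=0x09, sp=0xc6
body[0] add  r0, r5, r1 -> r0=0xd0
body[1] mov  r6, r3 -> r6=0xfe
body[2] add  r4, r4, #21 -> r4=0x1e
body[3] xor  r2, r5, r3 -> r2=0x50
body[4] mov  r5, r6 -> r5=0xfe
body[5] add  r1, r5, #56 -> r1=0x36
epilogue: pop r4=0x09, sp=0xc7
epilogue: pop r2=0xbc, sp=0xc8
r2 is callee-saved -> restored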